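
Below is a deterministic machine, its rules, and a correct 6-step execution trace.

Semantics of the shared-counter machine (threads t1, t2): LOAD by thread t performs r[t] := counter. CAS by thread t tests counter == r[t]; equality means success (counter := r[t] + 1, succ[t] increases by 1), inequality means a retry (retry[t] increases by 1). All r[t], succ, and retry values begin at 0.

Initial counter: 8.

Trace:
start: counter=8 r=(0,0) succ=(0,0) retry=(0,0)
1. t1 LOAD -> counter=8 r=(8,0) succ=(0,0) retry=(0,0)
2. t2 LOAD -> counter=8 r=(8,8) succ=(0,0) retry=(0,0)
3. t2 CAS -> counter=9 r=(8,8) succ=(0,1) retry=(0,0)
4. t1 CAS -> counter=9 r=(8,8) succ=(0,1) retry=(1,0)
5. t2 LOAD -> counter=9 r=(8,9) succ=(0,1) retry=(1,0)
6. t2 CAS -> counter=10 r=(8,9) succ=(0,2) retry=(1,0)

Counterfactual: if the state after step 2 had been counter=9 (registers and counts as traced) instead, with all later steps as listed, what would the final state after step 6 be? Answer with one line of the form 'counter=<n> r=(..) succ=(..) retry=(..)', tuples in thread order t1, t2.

state after step 2 := counter=9 r=(8,8) succ=(0,0) retry=(0,0)
3. t2 CAS -> counter=9 r=(8,8) succ=(0,0) retry=(0,1)
4. t1 CAS -> counter=9 r=(8,8) succ=(0,0) retry=(1,1)
5. t2 LOAD -> counter=9 r=(8,9) succ=(0,0) retry=(1,1)
6. t2 CAS -> counter=10 r=(8,9) succ=(0,1) retry=(1,1)

counter=10 r=(8,9) succ=(0,1) retry=(1,1)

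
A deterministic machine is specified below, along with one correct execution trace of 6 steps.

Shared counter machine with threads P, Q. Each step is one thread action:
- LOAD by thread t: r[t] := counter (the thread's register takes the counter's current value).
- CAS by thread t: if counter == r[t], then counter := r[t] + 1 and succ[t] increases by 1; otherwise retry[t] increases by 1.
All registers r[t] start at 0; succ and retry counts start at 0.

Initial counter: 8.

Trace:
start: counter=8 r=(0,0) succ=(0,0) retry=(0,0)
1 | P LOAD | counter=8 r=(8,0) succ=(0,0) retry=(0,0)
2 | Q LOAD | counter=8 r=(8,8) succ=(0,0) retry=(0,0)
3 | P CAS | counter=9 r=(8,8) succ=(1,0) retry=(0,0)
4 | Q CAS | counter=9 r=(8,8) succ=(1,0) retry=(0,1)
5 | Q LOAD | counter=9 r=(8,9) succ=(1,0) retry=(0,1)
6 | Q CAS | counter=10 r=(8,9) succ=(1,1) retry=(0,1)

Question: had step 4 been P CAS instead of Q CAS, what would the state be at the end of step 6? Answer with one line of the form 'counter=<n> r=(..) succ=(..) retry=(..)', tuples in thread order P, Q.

counter=10 r=(8,9) succ=(1,1) retry=(1,0)

(re-executing from step 4 with the substitution; state before step 4: counter=9 r=(8,8) succ=(1,0) retry=(0,0))
4 | P CAS | counter=9 r=(8,8) succ=(1,0) retry=(1,0)
5 | Q LOAD | counter=9 r=(8,9) succ=(1,0) retry=(1,0)
6 | Q CAS | counter=10 r=(8,9) succ=(1,1) retry=(1,0)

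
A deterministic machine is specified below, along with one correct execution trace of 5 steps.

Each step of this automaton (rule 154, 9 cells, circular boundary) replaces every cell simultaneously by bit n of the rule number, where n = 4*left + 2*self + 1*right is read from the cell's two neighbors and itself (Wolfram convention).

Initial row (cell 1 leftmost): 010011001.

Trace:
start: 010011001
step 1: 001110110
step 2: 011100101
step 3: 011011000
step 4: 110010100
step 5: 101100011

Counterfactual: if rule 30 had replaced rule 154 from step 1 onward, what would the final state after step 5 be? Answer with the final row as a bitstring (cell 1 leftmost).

111100101

(re-executing steps 1..5 under rule 30; state before step 1: 010011001)
step 1: 011110111
step 2: 010000100
step 3: 111001110
step 4: 100111000
step 5: 111100101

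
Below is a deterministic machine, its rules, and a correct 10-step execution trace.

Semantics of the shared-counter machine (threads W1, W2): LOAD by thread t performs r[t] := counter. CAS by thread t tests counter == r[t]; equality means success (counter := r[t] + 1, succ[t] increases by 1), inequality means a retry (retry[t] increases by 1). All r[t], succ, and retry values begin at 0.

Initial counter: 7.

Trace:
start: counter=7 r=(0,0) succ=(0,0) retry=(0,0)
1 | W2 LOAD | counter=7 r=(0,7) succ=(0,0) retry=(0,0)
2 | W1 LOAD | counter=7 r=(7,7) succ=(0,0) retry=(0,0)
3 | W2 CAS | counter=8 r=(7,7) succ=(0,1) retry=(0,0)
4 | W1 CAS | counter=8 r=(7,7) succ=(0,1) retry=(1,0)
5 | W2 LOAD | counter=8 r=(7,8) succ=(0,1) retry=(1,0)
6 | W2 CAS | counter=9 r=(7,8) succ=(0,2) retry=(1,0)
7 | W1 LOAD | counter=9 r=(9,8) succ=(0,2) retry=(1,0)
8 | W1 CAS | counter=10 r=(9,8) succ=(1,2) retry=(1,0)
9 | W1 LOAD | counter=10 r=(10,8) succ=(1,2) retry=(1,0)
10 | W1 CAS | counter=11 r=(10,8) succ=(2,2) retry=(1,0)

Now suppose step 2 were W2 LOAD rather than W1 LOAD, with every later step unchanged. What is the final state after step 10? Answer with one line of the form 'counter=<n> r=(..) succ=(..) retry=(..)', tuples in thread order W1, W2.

counter=11 r=(10,8) succ=(2,2) retry=(1,0)

(re-executing from step 2 with the substitution; state before step 2: counter=7 r=(0,7) succ=(0,0) retry=(0,0))
2 | W2 LOAD | counter=7 r=(0,7) succ=(0,0) retry=(0,0)
3 | W2 CAS | counter=8 r=(0,7) succ=(0,1) retry=(0,0)
4 | W1 CAS | counter=8 r=(0,7) succ=(0,1) retry=(1,0)
5 | W2 LOAD | counter=8 r=(0,8) succ=(0,1) retry=(1,0)
6 | W2 CAS | counter=9 r=(0,8) succ=(0,2) retry=(1,0)
7 | W1 LOAD | counter=9 r=(9,8) succ=(0,2) retry=(1,0)
8 | W1 CAS | counter=10 r=(9,8) succ=(1,2) retry=(1,0)
9 | W1 LOAD | counter=10 r=(10,8) succ=(1,2) retry=(1,0)
10 | W1 CAS | counter=11 r=(10,8) succ=(2,2) retry=(1,0)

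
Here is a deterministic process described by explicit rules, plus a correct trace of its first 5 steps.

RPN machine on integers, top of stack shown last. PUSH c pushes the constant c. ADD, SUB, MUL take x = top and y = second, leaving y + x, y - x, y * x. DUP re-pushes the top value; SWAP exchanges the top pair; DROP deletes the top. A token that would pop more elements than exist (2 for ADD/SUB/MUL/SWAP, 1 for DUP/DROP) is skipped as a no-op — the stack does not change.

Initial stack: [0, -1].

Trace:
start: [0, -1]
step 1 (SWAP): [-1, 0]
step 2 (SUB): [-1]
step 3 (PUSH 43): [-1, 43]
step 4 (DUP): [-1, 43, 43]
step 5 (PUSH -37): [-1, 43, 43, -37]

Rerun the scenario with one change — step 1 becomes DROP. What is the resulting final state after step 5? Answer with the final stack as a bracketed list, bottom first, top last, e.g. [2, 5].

(re-executing from step 1 with the substitution; state before step 1: [0, -1])
step 1 (DROP): [0]
step 2 (SUB): [0]
step 3 (PUSH 43): [0, 43]
step 4 (DUP): [0, 43, 43]
step 5 (PUSH -37): [0, 43, 43, -37]

[0, 43, 43, -37]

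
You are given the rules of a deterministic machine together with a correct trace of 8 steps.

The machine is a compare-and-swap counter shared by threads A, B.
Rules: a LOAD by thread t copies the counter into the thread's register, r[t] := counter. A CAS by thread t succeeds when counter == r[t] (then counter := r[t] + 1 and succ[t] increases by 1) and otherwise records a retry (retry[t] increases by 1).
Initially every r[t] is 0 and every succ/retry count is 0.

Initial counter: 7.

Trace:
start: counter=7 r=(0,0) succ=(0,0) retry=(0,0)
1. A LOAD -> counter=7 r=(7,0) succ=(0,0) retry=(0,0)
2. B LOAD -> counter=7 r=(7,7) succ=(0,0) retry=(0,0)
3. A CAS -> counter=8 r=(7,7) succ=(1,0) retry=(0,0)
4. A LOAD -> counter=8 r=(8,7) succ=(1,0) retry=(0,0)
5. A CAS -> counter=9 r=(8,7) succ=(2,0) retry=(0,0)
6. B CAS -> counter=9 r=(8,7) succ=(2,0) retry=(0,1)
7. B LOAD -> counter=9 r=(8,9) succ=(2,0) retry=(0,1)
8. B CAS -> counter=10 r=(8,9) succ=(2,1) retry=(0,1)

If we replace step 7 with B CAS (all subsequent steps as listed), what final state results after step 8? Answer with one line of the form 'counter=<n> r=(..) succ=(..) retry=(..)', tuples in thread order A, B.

(re-executing from step 7 with the substitution; state before step 7: counter=9 r=(8,7) succ=(2,0) retry=(0,1))
7. B CAS -> counter=9 r=(8,7) succ=(2,0) retry=(0,2)
8. B CAS -> counter=9 r=(8,7) succ=(2,0) retry=(0,3)

counter=9 r=(8,7) succ=(2,0) retry=(0,3)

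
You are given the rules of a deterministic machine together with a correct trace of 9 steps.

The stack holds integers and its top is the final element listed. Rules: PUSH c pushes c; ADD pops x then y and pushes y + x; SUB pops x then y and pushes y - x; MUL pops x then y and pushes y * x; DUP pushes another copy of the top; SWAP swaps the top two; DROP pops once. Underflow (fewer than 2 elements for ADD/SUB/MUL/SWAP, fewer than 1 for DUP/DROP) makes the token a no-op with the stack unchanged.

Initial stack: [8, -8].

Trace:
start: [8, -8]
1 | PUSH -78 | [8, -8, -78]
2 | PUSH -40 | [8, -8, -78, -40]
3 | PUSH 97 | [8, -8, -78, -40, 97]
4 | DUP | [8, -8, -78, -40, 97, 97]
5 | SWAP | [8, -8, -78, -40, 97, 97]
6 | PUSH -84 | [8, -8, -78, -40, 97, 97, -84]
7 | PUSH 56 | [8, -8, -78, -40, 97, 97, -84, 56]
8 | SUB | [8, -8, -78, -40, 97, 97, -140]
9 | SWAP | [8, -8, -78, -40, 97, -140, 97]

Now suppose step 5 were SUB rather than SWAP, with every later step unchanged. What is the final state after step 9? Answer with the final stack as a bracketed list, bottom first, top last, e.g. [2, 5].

[8, -8, -78, -40, -140, 0]

(re-executing from step 5 with the substitution; state before step 5: [8, -8, -78, -40, 97, 97])
5 | SUB | [8, -8, -78, -40, 0]
6 | PUSH -84 | [8, -8, -78, -40, 0, -84]
7 | PUSH 56 | [8, -8, -78, -40, 0, -84, 56]
8 | SUB | [8, -8, -78, -40, 0, -140]
9 | SWAP | [8, -8, -78, -40, -140, 0]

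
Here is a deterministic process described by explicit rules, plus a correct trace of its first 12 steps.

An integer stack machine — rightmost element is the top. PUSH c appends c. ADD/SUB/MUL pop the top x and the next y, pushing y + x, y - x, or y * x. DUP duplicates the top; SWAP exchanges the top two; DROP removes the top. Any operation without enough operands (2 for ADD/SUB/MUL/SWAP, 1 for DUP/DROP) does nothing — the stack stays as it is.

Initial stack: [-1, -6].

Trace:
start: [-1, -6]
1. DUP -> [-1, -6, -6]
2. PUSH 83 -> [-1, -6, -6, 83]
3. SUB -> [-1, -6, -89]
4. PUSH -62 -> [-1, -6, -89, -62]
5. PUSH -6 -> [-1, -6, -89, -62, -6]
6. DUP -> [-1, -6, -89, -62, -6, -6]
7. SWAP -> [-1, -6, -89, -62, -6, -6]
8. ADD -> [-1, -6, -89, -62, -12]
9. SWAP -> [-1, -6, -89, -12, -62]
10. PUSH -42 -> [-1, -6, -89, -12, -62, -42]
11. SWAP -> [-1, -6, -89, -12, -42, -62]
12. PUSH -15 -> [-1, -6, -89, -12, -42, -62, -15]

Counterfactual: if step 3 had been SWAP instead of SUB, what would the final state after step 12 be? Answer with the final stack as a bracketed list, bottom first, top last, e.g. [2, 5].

[-1, -6, 83, -6, -12, -42, -62, -15]

(re-executing from step 3 with the substitution; state before step 3: [-1, -6, -6, 83])
3. SWAP -> [-1, -6, 83, -6]
4. PUSH -62 -> [-1, -6, 83, -6, -62]
5. PUSH -6 -> [-1, -6, 83, -6, -62, -6]
6. DUP -> [-1, -6, 83, -6, -62, -6, -6]
7. SWAP -> [-1, -6, 83, -6, -62, -6, -6]
8. ADD -> [-1, -6, 83, -6, -62, -12]
9. SWAP -> [-1, -6, 83, -6, -12, -62]
10. PUSH -42 -> [-1, -6, 83, -6, -12, -62, -42]
11. SWAP -> [-1, -6, 83, -6, -12, -42, -62]
12. PUSH -15 -> [-1, -6, 83, -6, -12, -42, -62, -15]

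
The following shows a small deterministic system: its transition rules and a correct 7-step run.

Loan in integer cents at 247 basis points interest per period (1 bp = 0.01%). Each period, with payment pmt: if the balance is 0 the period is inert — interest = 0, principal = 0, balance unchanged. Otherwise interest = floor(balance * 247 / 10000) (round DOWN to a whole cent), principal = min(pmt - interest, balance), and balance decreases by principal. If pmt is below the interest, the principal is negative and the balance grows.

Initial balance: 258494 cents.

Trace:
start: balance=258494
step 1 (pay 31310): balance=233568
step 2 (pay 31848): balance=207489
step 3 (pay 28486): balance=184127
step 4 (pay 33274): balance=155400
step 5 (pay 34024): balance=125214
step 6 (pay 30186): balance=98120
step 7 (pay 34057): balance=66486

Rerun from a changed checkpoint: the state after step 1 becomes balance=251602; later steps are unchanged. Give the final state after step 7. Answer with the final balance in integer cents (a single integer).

state after step 1 := balance=251602
step 2 (pay 31848): balance=225968
step 3 (pay 28486): balance=203063
step 4 (pay 33274): balance=174804
step 5 (pay 34024): balance=145097
step 6 (pay 30186): balance=118494
step 7 (pay 34057): balance=87363

87363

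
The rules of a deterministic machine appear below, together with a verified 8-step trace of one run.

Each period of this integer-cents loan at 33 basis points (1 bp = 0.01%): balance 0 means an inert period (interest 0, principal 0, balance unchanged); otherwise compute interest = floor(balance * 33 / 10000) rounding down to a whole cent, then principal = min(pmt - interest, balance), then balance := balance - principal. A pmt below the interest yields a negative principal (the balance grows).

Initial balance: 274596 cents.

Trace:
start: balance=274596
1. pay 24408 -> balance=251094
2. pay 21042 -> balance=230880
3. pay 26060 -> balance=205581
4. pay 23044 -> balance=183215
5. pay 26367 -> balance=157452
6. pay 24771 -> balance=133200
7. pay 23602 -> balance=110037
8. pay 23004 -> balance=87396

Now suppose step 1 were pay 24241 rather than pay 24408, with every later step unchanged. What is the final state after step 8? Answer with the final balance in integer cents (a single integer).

87568

(re-executing from step 1 with the substitution; state before step 1: balance=274596)
1. pay 24241 -> balance=251261
2. pay 21042 -> balance=231048
3. pay 26060 -> balance=205750
4. pay 23044 -> balance=183384
5. pay 26367 -> balance=157622
6. pay 24771 -> balance=133371
7. pay 23602 -> balance=110209
8. pay 23004 -> balance=87568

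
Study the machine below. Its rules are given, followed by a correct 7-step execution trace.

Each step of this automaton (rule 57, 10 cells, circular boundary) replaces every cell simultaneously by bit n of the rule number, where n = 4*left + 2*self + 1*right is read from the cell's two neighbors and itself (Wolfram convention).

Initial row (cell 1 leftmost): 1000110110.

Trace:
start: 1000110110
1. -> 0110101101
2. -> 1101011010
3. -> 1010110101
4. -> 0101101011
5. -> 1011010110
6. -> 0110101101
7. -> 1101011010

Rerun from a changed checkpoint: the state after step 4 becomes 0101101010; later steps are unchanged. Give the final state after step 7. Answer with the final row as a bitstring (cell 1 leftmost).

state after step 4 := 0101101010
5. -> 0011010101
6. -> 1010101010
7. -> 0101010101

0101010101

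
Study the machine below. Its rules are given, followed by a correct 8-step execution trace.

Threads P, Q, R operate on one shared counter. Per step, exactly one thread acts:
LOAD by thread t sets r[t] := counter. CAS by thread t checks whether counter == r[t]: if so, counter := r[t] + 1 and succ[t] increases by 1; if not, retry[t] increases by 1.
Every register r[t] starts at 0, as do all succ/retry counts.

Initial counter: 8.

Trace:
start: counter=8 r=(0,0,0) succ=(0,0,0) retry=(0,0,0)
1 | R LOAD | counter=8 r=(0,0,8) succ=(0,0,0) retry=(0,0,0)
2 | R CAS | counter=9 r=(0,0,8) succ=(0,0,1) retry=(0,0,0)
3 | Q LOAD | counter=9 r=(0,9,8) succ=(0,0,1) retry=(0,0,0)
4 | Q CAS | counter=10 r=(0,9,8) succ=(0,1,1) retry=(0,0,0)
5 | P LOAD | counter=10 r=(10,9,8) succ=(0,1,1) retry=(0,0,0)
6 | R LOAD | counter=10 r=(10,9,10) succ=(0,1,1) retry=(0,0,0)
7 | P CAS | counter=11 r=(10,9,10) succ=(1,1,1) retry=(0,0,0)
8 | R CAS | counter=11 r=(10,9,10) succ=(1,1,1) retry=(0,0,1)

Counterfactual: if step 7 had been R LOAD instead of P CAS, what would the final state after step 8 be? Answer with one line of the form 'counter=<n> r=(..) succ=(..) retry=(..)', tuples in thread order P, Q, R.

(re-executing from step 7 with the substitution; state before step 7: counter=10 r=(10,9,10) succ=(0,1,1) retry=(0,0,0))
7 | R LOAD | counter=10 r=(10,9,10) succ=(0,1,1) retry=(0,0,0)
8 | R CAS | counter=11 r=(10,9,10) succ=(0,1,2) retry=(0,0,0)

counter=11 r=(10,9,10) succ=(0,1,2) retry=(0,0,0)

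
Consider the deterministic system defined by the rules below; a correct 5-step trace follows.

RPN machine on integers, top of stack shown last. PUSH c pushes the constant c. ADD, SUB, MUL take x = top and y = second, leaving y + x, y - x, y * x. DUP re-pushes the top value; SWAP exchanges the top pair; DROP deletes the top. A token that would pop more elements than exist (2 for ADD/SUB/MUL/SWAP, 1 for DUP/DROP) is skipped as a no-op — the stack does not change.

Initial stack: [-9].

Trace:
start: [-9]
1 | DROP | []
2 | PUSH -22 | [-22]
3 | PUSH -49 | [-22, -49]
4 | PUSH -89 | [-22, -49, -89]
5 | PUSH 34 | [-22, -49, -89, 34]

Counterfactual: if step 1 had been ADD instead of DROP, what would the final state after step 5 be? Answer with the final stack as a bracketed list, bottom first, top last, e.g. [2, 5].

[-9, -22, -49, -89, 34]

(re-executing from step 1 with the substitution; state before step 1: [-9])
1 | ADD | [-9]
2 | PUSH -22 | [-9, -22]
3 | PUSH -49 | [-9, -22, -49]
4 | PUSH -89 | [-9, -22, -49, -89]
5 | PUSH 34 | [-9, -22, -49, -89, 34]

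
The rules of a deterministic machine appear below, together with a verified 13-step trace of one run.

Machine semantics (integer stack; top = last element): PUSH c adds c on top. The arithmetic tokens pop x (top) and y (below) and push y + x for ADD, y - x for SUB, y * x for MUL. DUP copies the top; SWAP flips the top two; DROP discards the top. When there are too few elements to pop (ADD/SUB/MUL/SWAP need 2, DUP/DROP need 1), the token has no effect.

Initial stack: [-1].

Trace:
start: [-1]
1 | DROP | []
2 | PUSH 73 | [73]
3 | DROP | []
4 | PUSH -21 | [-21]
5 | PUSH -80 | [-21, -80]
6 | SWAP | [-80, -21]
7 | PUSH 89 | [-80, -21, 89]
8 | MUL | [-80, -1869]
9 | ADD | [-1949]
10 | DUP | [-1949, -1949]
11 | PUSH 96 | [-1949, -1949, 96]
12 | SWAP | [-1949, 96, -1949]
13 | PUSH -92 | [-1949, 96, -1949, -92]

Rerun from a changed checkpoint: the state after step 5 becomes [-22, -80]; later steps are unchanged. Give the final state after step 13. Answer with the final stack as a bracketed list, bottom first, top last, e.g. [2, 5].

state after step 5 := [-22, -80]
6 | SWAP | [-80, -22]
7 | PUSH 89 | [-80, -22, 89]
8 | MUL | [-80, -1958]
9 | ADD | [-2038]
10 | DUP | [-2038, -2038]
11 | PUSH 96 | [-2038, -2038, 96]
12 | SWAP | [-2038, 96, -2038]
13 | PUSH -92 | [-2038, 96, -2038, -92]

[-2038, 96, -2038, -92]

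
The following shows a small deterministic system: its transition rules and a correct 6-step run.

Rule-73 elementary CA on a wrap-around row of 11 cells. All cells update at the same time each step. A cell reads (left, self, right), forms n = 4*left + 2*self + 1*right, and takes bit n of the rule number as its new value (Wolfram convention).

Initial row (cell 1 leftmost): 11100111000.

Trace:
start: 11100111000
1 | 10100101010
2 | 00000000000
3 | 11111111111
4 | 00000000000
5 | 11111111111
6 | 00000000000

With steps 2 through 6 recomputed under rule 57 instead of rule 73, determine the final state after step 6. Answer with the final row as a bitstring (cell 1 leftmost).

01010101001

(re-executing steps 2..6 under rule 57; state before step 2: 10100101010)
2 | 01010010101
3 | 10101001010
4 | 01010100101
5 | 10101010010
6 | 01010101001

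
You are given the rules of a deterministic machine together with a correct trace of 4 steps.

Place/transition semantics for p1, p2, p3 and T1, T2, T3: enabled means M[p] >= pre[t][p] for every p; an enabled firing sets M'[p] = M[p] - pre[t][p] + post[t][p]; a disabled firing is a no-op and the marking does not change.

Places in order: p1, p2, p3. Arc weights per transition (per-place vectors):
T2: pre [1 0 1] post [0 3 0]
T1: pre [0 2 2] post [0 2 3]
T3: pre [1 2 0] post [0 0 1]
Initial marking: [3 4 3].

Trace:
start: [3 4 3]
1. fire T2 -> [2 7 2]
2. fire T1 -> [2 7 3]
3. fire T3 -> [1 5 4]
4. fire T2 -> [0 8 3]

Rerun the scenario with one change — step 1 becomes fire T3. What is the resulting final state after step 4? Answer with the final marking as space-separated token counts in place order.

(re-executing from step 1 with the substitution; state before step 1: [3 4 3])
1. fire T3 -> [2 2 4]
2. fire T1 -> [2 2 5]
3. fire T3 -> [1 0 6]
4. fire T2 -> [0 3 5]

0 3 5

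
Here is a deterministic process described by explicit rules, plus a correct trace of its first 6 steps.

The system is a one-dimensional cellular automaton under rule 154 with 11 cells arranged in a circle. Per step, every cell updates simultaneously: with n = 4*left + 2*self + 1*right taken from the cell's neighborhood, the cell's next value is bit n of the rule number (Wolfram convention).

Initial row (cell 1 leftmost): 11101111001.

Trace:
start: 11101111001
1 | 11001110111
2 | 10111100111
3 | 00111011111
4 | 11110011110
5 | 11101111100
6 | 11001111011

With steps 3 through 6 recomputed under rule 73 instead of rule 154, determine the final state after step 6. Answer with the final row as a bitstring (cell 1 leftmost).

00000000000

(re-executing steps 3..6 under rule 73; state before step 3: 10111100111)
3 | 10100100100
4 | 00000000000
5 | 11111111111
6 | 00000000000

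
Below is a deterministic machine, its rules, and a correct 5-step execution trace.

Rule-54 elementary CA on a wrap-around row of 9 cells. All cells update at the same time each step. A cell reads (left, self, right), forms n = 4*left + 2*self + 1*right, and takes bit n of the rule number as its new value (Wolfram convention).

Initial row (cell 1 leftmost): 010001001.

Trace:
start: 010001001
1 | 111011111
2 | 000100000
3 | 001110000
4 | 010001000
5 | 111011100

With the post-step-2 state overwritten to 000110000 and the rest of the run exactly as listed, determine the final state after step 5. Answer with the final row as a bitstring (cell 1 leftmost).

100000010

state after step 2 := 000110000
3 | 001001000
4 | 011111100
5 | 100000010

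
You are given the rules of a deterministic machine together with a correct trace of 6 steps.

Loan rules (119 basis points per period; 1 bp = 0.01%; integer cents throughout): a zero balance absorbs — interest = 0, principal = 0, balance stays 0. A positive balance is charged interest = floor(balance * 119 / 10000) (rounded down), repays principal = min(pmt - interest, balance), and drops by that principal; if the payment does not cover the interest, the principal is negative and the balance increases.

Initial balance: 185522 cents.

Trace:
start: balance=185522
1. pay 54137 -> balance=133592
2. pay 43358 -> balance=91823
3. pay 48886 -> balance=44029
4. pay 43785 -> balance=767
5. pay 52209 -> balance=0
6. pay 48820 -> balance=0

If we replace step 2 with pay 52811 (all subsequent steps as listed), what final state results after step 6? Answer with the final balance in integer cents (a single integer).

(re-executing from step 2 with the substitution; state before step 2: balance=133592)
2. pay 52811 -> balance=82370
3. pay 48886 -> balance=34464
4. pay 43785 -> balance=0
5. pay 52209 -> balance=0
6. pay 48820 -> balance=0

0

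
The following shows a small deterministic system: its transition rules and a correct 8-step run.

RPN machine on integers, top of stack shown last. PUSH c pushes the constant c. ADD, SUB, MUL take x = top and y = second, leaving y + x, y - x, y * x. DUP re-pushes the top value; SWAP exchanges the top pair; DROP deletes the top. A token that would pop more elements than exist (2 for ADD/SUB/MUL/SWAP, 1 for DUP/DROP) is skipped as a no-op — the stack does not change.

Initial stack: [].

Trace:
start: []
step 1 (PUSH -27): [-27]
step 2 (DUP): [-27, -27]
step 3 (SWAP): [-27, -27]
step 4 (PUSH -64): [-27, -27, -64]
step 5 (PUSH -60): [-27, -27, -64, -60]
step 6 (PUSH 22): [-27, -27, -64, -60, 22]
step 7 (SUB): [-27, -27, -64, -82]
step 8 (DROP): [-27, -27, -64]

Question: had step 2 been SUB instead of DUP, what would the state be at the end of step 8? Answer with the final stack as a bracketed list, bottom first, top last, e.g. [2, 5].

(re-executing from step 2 with the substitution; state before step 2: [-27])
step 2 (SUB): [-27]
step 3 (SWAP): [-27]
step 4 (PUSH -64): [-27, -64]
step 5 (PUSH -60): [-27, -64, -60]
step 6 (PUSH 22): [-27, -64, -60, 22]
step 7 (SUB): [-27, -64, -82]
step 8 (DROP): [-27, -64]

[-27, -64]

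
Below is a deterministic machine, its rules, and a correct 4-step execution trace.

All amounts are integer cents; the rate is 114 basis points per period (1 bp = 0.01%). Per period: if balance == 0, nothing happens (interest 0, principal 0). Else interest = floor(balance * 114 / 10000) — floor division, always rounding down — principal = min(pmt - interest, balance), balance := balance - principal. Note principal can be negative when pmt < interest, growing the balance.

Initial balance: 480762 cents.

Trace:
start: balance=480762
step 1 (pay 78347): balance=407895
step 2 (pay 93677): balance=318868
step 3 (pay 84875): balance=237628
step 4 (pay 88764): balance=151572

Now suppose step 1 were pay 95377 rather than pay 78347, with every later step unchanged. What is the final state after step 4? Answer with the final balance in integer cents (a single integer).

(re-executing from step 1 with the substitution; state before step 1: balance=480762)
step 1 (pay 95377): balance=390865
step 2 (pay 93677): balance=301643
step 3 (pay 84875): balance=220206
step 4 (pay 88764): balance=133952

133952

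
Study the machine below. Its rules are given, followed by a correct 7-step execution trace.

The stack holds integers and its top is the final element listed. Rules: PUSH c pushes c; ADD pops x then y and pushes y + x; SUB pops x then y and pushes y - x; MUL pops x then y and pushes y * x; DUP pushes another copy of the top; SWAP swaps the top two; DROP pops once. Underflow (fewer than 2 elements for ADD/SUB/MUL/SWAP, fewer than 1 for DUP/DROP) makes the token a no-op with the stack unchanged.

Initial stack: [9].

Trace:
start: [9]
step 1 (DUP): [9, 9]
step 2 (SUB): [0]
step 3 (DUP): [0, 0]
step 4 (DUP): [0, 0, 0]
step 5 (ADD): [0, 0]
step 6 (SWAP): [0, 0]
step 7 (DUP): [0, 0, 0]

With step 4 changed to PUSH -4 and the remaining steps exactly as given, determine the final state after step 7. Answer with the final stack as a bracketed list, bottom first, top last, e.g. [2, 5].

[-4, 0, 0]

(re-executing from step 4 with the substitution; state before step 4: [0, 0])
step 4 (PUSH -4): [0, 0, -4]
step 5 (ADD): [0, -4]
step 6 (SWAP): [-4, 0]
step 7 (DUP): [-4, 0, 0]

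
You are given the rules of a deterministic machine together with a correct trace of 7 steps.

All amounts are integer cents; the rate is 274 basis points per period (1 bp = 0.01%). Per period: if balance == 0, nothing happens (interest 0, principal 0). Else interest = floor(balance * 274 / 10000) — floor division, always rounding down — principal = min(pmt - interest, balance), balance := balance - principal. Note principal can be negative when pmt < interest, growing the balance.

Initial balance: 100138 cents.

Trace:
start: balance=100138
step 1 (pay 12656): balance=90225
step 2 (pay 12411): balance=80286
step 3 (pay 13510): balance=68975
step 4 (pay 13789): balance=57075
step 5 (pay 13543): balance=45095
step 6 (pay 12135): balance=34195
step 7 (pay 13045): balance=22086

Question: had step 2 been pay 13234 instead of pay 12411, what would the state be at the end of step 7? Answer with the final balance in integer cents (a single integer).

21146

(re-executing from step 2 with the substitution; state before step 2: balance=90225)
step 2 (pay 13234): balance=79463
step 3 (pay 13510): balance=68130
step 4 (pay 13789): balance=56207
step 5 (pay 13543): balance=44204
step 6 (pay 12135): balance=33280
step 7 (pay 13045): balance=21146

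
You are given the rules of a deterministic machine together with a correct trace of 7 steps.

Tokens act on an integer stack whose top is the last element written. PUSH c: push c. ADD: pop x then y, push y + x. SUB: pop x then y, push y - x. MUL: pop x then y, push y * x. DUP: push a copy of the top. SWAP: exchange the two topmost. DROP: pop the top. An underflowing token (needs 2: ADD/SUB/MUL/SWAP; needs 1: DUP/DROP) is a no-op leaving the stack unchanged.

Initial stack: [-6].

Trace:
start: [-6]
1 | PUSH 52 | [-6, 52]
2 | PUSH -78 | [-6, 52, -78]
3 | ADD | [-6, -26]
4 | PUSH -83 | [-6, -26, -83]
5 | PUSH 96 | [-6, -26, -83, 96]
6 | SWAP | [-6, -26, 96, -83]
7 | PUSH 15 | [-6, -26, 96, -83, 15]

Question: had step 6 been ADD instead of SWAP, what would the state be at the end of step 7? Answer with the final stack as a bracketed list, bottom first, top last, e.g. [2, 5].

[-6, -26, 13, 15]

(re-executing from step 6 with the substitution; state before step 6: [-6, -26, -83, 96])
6 | ADD | [-6, -26, 13]
7 | PUSH 15 | [-6, -26, 13, 15]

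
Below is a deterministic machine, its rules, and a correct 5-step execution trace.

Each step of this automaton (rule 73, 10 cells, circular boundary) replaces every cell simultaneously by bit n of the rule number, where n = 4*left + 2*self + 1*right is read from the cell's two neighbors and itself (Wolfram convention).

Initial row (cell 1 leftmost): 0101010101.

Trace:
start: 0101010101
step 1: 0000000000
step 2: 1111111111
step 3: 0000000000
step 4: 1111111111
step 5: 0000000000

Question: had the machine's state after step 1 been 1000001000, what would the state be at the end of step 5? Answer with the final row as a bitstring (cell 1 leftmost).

state after step 1 := 1000001000
step 2: 0011100010
step 3: 1010101000
step 4: 0000000010
step 5: 1111111000

1111111000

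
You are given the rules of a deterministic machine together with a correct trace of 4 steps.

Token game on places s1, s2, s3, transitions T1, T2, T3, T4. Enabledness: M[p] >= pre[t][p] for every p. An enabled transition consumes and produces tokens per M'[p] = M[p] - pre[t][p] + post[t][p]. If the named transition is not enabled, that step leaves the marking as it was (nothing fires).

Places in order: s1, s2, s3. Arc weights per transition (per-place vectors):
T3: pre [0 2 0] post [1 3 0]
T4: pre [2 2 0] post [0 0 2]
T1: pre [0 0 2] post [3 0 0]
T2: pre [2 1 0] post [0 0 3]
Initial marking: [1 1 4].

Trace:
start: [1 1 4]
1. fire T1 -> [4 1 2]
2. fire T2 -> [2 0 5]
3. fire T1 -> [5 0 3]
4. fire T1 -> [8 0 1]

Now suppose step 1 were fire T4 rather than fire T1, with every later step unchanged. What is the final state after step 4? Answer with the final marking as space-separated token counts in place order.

(re-executing from step 1 with the substitution; state before step 1: [1 1 4])
1. fire T4 -> [1 1 4]
2. fire T2 -> [1 1 4]
3. fire T1 -> [4 1 2]
4. fire T1 -> [7 1 0]

7 1 0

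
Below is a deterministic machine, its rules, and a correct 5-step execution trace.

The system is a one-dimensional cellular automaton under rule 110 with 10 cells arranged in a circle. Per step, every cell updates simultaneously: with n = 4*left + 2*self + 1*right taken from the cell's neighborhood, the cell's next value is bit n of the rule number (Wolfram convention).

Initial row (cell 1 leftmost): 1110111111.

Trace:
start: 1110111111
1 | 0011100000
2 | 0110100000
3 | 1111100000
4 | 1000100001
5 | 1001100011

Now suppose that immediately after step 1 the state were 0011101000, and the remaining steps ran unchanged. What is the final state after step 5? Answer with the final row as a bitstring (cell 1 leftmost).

state after step 1 := 0011101000
2 | 0110111000
3 | 1111101000
4 | 1000111001
5 | 1001101011

1001101011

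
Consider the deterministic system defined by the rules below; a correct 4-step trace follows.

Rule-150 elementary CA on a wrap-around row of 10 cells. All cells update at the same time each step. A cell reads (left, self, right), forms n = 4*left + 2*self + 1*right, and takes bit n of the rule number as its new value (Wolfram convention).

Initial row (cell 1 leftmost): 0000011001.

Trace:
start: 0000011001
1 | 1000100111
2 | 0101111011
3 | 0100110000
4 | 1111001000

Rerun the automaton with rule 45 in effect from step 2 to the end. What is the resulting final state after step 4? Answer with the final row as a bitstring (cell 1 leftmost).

0110000111

(re-executing steps 2..4 under rule 45; state before step 2: 1000100111)
2 | 0010100100
3 | 1011100101
4 | 0110000111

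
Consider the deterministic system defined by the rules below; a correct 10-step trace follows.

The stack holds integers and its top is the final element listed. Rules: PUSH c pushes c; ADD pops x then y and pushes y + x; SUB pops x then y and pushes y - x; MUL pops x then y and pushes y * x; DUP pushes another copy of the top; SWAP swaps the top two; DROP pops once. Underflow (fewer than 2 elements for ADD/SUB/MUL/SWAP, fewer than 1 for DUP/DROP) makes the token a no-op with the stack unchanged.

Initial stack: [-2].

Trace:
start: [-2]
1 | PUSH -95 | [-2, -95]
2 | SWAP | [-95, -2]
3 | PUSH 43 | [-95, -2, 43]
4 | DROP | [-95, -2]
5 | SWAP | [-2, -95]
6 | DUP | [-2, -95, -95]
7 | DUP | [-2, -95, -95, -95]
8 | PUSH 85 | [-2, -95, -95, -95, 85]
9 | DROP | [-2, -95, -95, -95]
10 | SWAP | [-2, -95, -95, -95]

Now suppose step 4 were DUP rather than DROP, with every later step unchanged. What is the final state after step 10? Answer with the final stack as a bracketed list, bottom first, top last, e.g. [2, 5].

(re-executing from step 4 with the substitution; state before step 4: [-95, -2, 43])
4 | DUP | [-95, -2, 43, 43]
5 | SWAP | [-95, -2, 43, 43]
6 | DUP | [-95, -2, 43, 43, 43]
7 | DUP | [-95, -2, 43, 43, 43, 43]
8 | PUSH 85 | [-95, -2, 43, 43, 43, 43, 85]
9 | DROP | [-95, -2, 43, 43, 43, 43]
10 | SWAP | [-95, -2, 43, 43, 43, 43]

[-95, -2, 43, 43, 43, 43]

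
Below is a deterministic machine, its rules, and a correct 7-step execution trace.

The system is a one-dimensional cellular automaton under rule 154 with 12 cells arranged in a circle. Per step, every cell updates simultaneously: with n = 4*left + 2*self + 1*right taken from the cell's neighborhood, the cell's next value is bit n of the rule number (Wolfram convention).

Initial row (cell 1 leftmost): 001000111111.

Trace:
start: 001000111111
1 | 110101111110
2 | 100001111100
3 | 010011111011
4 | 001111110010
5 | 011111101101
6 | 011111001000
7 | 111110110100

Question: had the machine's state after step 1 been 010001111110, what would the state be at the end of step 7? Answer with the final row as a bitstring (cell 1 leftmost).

state after step 1 := 010001111110
2 | 101011111101
3 | 000011111001
4 | 100111110110
5 | 011111100100
6 | 111111011010
7 | 111110010000

111110010000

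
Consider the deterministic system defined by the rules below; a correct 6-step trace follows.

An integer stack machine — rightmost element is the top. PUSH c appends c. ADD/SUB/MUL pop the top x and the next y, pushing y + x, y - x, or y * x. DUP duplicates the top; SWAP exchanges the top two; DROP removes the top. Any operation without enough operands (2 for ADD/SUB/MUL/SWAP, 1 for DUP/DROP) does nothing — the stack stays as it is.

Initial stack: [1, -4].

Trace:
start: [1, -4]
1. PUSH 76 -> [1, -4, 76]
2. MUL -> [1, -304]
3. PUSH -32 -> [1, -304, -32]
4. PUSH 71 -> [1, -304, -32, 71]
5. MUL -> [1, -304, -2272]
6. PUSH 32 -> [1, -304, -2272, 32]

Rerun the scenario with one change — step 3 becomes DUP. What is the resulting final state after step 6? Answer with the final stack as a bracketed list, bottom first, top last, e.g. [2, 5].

[1, -304, -21584, 32]

(re-executing from step 3 with the substitution; state before step 3: [1, -304])
3. DUP -> [1, -304, -304]
4. PUSH 71 -> [1, -304, -304, 71]
5. MUL -> [1, -304, -21584]
6. PUSH 32 -> [1, -304, -21584, 32]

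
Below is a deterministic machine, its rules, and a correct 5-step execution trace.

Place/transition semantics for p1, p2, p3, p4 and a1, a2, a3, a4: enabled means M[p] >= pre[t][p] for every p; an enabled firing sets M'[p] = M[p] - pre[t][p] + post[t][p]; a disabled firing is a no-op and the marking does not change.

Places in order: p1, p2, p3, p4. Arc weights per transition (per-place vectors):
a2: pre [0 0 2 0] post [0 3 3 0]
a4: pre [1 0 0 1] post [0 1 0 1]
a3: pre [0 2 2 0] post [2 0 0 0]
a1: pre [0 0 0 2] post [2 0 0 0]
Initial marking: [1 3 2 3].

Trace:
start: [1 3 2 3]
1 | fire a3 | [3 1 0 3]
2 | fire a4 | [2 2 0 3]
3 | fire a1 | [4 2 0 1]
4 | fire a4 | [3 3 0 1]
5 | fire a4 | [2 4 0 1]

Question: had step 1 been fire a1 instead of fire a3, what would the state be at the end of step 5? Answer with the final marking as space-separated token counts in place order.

(re-executing from step 1 with the substitution; state before step 1: [1 3 2 3])
1 | fire a1 | [3 3 2 1]
2 | fire a4 | [2 4 2 1]
3 | fire a1 | [2 4 2 1]
4 | fire a4 | [1 5 2 1]
5 | fire a4 | [0 6 2 1]

0 6 2 1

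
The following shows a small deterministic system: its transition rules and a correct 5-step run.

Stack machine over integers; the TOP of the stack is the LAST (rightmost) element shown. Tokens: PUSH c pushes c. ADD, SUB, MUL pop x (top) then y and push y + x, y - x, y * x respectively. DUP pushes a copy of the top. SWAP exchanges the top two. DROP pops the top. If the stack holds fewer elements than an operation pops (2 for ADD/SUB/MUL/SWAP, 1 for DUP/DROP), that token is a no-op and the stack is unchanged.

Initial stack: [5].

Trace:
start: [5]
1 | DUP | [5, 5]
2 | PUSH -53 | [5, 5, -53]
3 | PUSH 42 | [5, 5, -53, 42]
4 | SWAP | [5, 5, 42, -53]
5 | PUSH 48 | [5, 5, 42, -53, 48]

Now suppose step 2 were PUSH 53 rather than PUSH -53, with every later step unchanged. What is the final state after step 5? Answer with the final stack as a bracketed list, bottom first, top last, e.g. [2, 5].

[5, 5, 42, 53, 48]

(re-executing from step 2 with the substitution; state before step 2: [5, 5])
2 | PUSH 53 | [5, 5, 53]
3 | PUSH 42 | [5, 5, 53, 42]
4 | SWAP | [5, 5, 42, 53]
5 | PUSH 48 | [5, 5, 42, 53, 48]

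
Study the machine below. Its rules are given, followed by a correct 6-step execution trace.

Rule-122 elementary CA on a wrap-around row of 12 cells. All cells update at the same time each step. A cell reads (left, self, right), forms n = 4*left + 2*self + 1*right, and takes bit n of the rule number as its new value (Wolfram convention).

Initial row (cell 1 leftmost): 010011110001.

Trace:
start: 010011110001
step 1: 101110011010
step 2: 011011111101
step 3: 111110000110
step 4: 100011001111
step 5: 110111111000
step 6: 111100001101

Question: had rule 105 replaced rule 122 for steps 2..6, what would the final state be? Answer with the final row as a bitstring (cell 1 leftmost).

(re-executing steps 2..6 under rule 105; state before step 2: 101110011010)
step 2: 011010011101
step 3: 111100010110
step 4: 100101001111
step 5: 100010001000
step 6: 001000100010

001000100010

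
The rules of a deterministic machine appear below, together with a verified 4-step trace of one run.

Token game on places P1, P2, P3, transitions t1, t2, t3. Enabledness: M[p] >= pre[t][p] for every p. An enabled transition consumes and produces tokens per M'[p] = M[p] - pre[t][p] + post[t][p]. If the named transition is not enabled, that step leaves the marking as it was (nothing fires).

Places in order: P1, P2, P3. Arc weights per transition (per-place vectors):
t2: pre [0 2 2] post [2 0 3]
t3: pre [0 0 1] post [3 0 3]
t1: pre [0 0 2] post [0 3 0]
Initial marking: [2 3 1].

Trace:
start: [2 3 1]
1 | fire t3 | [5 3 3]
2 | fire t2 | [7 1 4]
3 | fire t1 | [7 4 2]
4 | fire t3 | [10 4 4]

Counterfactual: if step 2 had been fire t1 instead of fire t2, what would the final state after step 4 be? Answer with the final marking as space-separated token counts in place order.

8 6 3

(re-executing from step 2 with the substitution; state before step 2: [5 3 3])
2 | fire t1 | [5 6 1]
3 | fire t1 | [5 6 1]
4 | fire t3 | [8 6 3]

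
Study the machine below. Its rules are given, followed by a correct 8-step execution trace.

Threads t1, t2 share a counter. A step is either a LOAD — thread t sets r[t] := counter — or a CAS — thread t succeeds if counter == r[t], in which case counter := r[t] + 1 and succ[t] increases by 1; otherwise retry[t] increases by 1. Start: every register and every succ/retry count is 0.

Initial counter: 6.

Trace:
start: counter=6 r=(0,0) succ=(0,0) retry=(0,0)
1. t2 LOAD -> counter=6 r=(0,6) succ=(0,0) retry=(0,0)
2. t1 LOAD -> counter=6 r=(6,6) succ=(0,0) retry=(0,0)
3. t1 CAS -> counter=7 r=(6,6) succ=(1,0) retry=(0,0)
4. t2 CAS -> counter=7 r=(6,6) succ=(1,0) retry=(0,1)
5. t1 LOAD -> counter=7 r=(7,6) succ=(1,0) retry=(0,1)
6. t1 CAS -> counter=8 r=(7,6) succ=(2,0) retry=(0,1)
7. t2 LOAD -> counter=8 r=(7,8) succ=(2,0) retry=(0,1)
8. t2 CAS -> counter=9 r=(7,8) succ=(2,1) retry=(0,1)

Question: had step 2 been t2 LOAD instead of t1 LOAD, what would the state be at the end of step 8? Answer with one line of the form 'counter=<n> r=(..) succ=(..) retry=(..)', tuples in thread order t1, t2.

(re-executing from step 2 with the substitution; state before step 2: counter=6 r=(0,6) succ=(0,0) retry=(0,0))
2. t2 LOAD -> counter=6 r=(0,6) succ=(0,0) retry=(0,0)
3. t1 CAS -> counter=6 r=(0,6) succ=(0,0) retry=(1,0)
4. t2 CAS -> counter=7 r=(0,6) succ=(0,1) retry=(1,0)
5. t1 LOAD -> counter=7 r=(7,6) succ=(0,1) retry=(1,0)
6. t1 CAS -> counter=8 r=(7,6) succ=(1,1) retry=(1,0)
7. t2 LOAD -> counter=8 r=(7,8) succ=(1,1) retry=(1,0)
8. t2 CAS -> counter=9 r=(7,8) succ=(1,2) retry=(1,0)

counter=9 r=(7,8) succ=(1,2) retry=(1,0)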